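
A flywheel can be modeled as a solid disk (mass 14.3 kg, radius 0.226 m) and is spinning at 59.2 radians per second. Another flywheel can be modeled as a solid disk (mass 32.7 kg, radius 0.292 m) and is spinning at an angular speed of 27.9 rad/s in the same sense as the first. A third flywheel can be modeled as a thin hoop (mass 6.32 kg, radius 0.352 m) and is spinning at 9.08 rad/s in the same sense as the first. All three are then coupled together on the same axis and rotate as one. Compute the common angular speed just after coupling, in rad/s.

|ω_f| ≈ 26.6 rad/s

The coupling torques are internal; angular momentum about the shared axis is conserved.
Moments of inertia: I_A = ½(14.3)(0.226)² = 0.3652 kg·m²; I_B = ½(32.7)(0.292)² = 1.394 kg·m²; I_C = (6.32)(0.352)² = 0.7831 kg·m².
Taking A's sense as positive: L = (0.3652)(59.2) + (1.394)(27.9) + (0.7831)(9.08) = 67.62 kg·m²·rad/s.
Combined I = 0.3652 + 1.394 + 0.7831 = 2.542 kg·m².
ω_f = L / I = 67.62 / 2.542 = 26.60 rad/s.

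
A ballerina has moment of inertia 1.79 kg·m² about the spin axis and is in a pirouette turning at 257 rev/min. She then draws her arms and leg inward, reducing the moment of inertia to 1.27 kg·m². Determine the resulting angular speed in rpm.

With no external torque about the axis, L is conserved: I₁ω₁ = I₂ω₂.
ω₂ = I₁ω₁ / I₂ = (1.790)(257 rpm) / (1.270) = 362.2 rpm.

ω₂ ≈ 362 rpm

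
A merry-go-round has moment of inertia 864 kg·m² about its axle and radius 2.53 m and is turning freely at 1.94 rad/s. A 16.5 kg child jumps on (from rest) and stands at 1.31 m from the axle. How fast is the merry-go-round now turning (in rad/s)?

ω_f ≈ 1.88 rad/s

No external torque acts about the axle; L_before = L_after.
Added inertia Σmr² = (16.5)(1.31)² = 28.32 kg·m²; I_f = 864.0 + 28.32 = 892.3 kg·m².
ω_f = I_p ω_i / I_f = (864.0)(1.94) / 892.3 = 1.878 rad/s.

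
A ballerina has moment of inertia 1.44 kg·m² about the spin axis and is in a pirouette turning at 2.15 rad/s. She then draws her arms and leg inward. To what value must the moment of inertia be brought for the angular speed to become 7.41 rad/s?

With no external torque about the axis, L is conserved: I₁ω₁ = I₂ω₂.
I₂ = I₁ω₁ / ω₂ = (1.44)(2.15) / (7.41) = 0.4178 kg·m².

I₂ ≈ 0.418 kg·m²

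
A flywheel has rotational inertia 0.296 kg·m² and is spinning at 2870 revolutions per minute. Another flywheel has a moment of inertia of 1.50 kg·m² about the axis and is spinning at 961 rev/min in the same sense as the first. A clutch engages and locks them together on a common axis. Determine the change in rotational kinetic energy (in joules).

The coupling torques are internal; angular momentum about the shared axis is conserved.
Taking A's sense as positive: L = (0.2960)(2870) + (1.500)(961) = 2291 kg·m²·rpm.
Combined I = 0.2960 + 1.500 = 1.796 kg·m².
ω_f = L / I = 2291 / 1.796 = 1276 rpm.
KE_i = ½ΣIω² = 20960 J; KE_f = ½(1.796)(133.6)² = 16020 J.

ΔKE ≈ -4940 J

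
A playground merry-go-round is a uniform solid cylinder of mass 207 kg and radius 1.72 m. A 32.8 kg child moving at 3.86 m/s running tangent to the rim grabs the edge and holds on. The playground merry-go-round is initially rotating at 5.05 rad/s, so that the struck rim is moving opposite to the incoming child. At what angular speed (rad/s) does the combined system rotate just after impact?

|ω_f| ≈ 3.29 rad/s

About the axle the impulsive forces during the collision are internal, so angular momentum about that axis is conserved.
I_p = ½(207)(1.72)² = 306.2 kg·m². Taking the sense of the child's angular momentum as positive, L_{child} = m v R = (32.8)(3.86)(1.72) = 217.8 kg·m²/s.
L_i = −I_p ω_p + m v R = −(306.2)(5.05) + 217.8 = -1329 kg·m²/s.
After sticking, I_f = I_p + m R² = 306.2 + (32.8)(1.72)² = 403.2 kg·m².
ω_f = L_i / I_f = -1329 / 403.2 = -3.295 rad/s.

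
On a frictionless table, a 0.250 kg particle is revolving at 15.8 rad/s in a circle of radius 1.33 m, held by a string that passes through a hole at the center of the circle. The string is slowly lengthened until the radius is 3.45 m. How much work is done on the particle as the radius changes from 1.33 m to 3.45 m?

W ≈ -47.0 J

The constraining force is radial, so m r² ω about the center is conserved.
ω₂ = ω₁ (r₁/r₂)² = (15.8)(1.33/3.45)² = 2.348 rad/s.
W = ΔKE = ½m(v₂² − v₁²) = -47.00 J.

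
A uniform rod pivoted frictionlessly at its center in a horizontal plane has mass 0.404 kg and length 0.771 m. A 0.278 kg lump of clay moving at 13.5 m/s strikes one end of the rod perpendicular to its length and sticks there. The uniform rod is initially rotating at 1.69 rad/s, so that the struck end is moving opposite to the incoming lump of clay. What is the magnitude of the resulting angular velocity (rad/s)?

The axle reaction passes through the pivot and exerts no torque about it; angular momentum about the pivot is conserved through the impact.
I_p = (1/12)(0.404)(0.771)² = 0.02001 kg·m². Taking the sense of the lump of clay's angular momentum as positive, L_{lump} = m v R = (0.278)(13.5)(0.771/2) = 1.447 kg·m²/s.
L_i = −I_p ω_p + m v R = −(0.02001)(1.69) + 1.447 = 1.413 kg·m²/s.
After sticking, I_f = I_p + m R² = 0.02001 + (0.278)(0.771/2)² = 0.06133 kg·m².
ω_f = L_i / I_f = 1.413 / 0.06133 = 23.04 rad/s.

|ω_f| ≈ 23.0 rad/s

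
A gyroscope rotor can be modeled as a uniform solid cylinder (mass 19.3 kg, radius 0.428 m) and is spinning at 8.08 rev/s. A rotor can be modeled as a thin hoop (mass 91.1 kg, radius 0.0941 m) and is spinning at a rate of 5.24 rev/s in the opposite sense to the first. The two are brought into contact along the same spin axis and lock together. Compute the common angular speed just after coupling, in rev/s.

No external torque acts about the common axis, so total angular momentum is conserved.
Moments of inertia: I_A = ½(19.3)(0.428)² = 1.768 kg·m²; I_B = (91.1)(0.0941)² = 0.8067 kg·m².
Taking A's sense as positive: L = (1.768)(8.08) − (0.8067)(5.24) = 10.06 kg·m²·rev/s.
Combined I = 1.768 + 0.8067 = 2.574 kg·m².
ω_f = L / I = 10.06 / 2.574 = 3.906 rev/s.

|ω_f| ≈ 3.91 rev/s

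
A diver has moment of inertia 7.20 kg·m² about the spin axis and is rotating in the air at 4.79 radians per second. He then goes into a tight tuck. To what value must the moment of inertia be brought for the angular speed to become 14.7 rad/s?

Angular momentum about the spin axis is conserved since the torque about it is zero.
I₂ = I₁ω₁ / ω₂ = (7.20)(4.79) / (14.7) = 2.346 kg·m².

I₂ ≈ 2.35 kg·m²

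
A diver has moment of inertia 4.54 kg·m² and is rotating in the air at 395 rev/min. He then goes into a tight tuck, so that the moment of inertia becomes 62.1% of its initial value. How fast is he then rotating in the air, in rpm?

Angular momentum about the spin axis is conserved since the torque about it is zero.
I₂ = 0.621 × 4.54 = 2.819 kg·m².
ω₂ = I₁ω₁ / I₂ = (4.540)(395 rpm) / (2.819) = 636.1 rpm.

ω₂ ≈ 636 rpm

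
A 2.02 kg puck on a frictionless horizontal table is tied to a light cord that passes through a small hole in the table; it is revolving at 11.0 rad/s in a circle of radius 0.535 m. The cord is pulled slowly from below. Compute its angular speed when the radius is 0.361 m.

ω₂ ≈ 24.2 rad/s

No torque about the axis ⇒ m r₁² ω₁ = m r₂² ω₂.
ω₂ = ω₁ (r₁/r₂)² = (11.0)(0.535/0.361)² = 24.16 rad/s.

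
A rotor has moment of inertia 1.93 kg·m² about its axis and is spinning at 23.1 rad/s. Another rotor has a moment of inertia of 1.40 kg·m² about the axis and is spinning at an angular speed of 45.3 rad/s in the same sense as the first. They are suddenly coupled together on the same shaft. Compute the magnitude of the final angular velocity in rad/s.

No external torque acts about the common axis, so total angular momentum is conserved.
Taking A's sense as positive: L = (1.930)(23.1) + (1.400)(45.3) = 108.0 kg·m²·rad/s.
Combined I = 1.930 + 1.400 = 3.330 kg·m².
ω_f = L / I = 108.0 / 3.330 = 32.43 rad/s.

|ω_f| ≈ 32.4 rad/s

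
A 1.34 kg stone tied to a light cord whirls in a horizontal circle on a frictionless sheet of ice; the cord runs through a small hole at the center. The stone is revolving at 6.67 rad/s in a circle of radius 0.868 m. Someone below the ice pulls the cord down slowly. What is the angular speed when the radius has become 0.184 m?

ω₂ ≈ 148 rad/s

The constraining force is radial, so m r² ω about the center is conserved.
ω₂ = ω₁ (r₁/r₂)² = (6.67)(0.868/0.184)² = 148.4 rad/s.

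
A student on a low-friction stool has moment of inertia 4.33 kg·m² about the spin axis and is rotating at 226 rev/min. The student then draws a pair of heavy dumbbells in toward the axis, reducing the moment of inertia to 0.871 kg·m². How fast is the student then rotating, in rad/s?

No external torque acts about the spin axis, so angular momentum is conserved.
ω₂ = I₁ω₁ / I₂ = (4.330)(226 rpm) / (0.8710) = 1124 rpm = 117.7 rad/s.

ω₂ ≈ 118 rad/s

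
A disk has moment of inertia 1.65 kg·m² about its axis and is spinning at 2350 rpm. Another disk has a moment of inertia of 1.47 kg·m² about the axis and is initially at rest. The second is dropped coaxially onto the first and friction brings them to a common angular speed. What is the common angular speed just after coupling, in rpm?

|ω_f| ≈ 1240 rpm

No external torque acts about the common axis, so total angular momentum is conserved.
Taking A's sense as positive: L = (1.650)(2350) = 3878 kg·m²·rpm.
Combined I = 1.650 + 1.470 = 3.120 kg·m².
ω_f = L / I = 3878 / 3.120 = 1243 rpm.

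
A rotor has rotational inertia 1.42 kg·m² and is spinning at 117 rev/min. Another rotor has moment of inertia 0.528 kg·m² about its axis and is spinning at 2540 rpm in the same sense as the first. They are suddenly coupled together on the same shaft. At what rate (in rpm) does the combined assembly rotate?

|ω_f| ≈ 774 rpm

The coupling torques are internal; angular momentum about the shared axis is conserved.
Taking A's sense as positive: L = (1.420)(117) + (0.5280)(2540) = 1507 kg·m²·rpm.
Combined I = 1.420 + 0.5280 = 1.948 kg·m².
ω_f = L / I = 1507 / 1.948 = 773.7 rpm.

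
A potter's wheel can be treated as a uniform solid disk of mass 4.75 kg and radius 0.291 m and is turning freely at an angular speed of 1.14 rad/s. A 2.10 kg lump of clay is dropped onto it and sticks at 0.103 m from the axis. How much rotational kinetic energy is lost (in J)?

No external torque acts about the axis; L_before = L_after.
I_p = ½(4.75)(0.291)² = 0.2011 kg·m².
Added inertia Σmr² = (2.10)(0.103)² = 0.02228 kg·m²; I_f = 0.2011 + 0.02228 = 0.2234 kg·m².
ω_f = I_p ω_i / I_f = (0.2011)(1.14) / 0.2234 = 1.026 rad/s.
KE_i = ½(0.2011)(1.140 rad/s)² = 0.1307 J; KE_f = ½(0.2234)(1.026)² = 0.1177 J.

energy lost ≈ 0.0130 J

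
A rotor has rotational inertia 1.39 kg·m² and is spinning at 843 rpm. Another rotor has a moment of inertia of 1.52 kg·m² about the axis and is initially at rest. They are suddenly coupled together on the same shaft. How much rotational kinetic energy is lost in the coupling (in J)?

ΔKE lost ≈ 2830 J

The coupling torques are internal; angular momentum about the shared axis is conserved.
Taking A's sense as positive: L = (1.390)(843) = 1172 kg·m²·rpm.
Combined I = 1.390 + 1.520 = 2.910 kg·m².
ω_f = L / I = 1172 / 2.910 = 402.7 rpm.
KE_i = ½ΣIω² = 5416 J; KE_f = ½(2.910)(42.17)² = 2587 J.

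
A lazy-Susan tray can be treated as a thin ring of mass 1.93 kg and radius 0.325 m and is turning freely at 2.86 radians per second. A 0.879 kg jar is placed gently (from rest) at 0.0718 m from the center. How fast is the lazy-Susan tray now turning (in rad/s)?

The added mass arrives with no angular momentum about the center, and any external torque about the center is negligible, so the system's angular momentum is conserved.
I_p = (1.93)(0.325)² = 0.2039 kg·m².
Added inertia Σmr² = (0.879)(0.0718)² = 0.004531 kg·m²; I_f = 0.2039 + 0.004531 = 0.2084 kg·m².
ω_f = I_p ω_i / I_f = (0.2039)(2.86) / 0.2084 = 2.798 rad/s.

ω_f ≈ 2.80 rad/s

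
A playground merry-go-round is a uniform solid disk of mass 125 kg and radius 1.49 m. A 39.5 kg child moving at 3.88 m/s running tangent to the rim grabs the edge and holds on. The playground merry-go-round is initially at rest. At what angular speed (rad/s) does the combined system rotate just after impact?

|ω_f| ≈ 1.01 rad/s

About the axle the impulsive forces during the collision are internal, so angular momentum about that axis is conserved.
I_p = ½(125)(1.49)² = 138.8 kg·m². Taking the sense of the child's angular momentum as positive, L_{child} = m v R = (39.5)(3.88)(1.49) = 228.4 kg·m²/s.
L_i = 0 + 228.4 = 228.4 kg·m²/s.
After sticking, I_f = I_p + m R² = 138.8 + (39.5)(1.49)² = 226.5 kg·m².
ω_f = L_i / I_f = 228.4 / 226.5 = 1.008 rad/s.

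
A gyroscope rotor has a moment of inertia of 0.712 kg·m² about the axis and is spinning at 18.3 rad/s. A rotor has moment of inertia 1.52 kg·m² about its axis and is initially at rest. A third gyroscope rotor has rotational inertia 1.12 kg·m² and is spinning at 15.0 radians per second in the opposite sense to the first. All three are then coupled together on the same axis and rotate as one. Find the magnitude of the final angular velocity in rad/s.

The coupling torques are internal; angular momentum about the shared axis is conserved.
Taking A's sense as positive: L = (0.7120)(18.3) − (1.120)(15.0) = -3.770 kg·m²·rad/s.
Combined I = 0.7120 + 1.520 + 1.120 = 3.352 kg·m².
ω_f = L / I = -3.770 / 3.352 = -1.125 rad/s.

|ω_f| ≈ 1.12 rad/s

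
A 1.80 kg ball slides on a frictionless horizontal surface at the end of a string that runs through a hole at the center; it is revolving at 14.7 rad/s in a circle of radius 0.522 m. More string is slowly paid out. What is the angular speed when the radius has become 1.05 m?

No torque about the axis ⇒ m r₁² ω₁ = m r₂² ω₂.
ω₂ = ω₁ (r₁/r₂)² = (14.7)(0.522/1.05)² = 3.633 rad/s.

ω₂ ≈ 3.63 rad/s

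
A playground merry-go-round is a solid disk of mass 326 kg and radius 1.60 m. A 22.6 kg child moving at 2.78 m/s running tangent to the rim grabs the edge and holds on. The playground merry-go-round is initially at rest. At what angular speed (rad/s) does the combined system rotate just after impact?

About the axle the impulsive forces during the collision are internal, so angular momentum about that axis is conserved.
I_p = ½(326)(1.60)² = 417.3 kg·m². Taking the sense of the child's angular momentum as positive, L_{child} = m v R = (22.6)(2.78)(1.60) = 100.5 kg·m²/s.
L_i = 0 + 100.5 = 100.5 kg·m²/s.
After sticking, I_f = I_p + m R² = 417.3 + (22.6)(1.60)² = 475.1 kg·m².
ω_f = L_i / I_f = 100.5 / 475.1 = 0.2116 rad/s.

|ω_f| ≈ 0.212 rad/s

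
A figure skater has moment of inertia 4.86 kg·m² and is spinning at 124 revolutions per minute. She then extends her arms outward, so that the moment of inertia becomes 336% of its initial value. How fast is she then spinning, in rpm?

ω₂ ≈ 36.9 rpm

Angular momentum about the spin axis is conserved since the torque about it is zero.
I₂ = 3.36 × 4.86 = 16.33 kg·m².
ω₂ = I₁ω₁ / I₂ = (4.860)(124 rpm) / (16.33) = 36.90 rpm.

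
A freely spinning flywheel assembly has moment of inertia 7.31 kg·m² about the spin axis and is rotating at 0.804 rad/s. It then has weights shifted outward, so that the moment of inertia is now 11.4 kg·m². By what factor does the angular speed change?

With no external torque about the axis, L is conserved: I₁ω₁ = I₂ω₂.
ω₂/ω₁ = I₁/I₂ = 7.310 / 11.40 = 0.6412.

ω₂/ω₁ ≈ 0.641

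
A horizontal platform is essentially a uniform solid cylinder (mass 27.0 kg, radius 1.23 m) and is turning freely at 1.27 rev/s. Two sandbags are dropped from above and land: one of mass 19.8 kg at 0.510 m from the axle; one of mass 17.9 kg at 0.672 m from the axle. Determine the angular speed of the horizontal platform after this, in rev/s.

The added mass arrives with no angular momentum about the axle, and any external torque about the axle is negligible, so the system's angular momentum is conserved.
I_p = ½(27.0)(1.23)² = 20.42 kg·m².
Added inertia Σmr² = (19.8)(0.510)² + (17.9)(0.672)² = 13.23 kg·m²; I_f = 20.42 + 13.23 = 33.66 kg·m².
ω_f = I_p ω_i / I_f = (20.42)(1.27) / 33.66 = 0.7707 rev/s.

ω_f ≈ 0.771 rev/s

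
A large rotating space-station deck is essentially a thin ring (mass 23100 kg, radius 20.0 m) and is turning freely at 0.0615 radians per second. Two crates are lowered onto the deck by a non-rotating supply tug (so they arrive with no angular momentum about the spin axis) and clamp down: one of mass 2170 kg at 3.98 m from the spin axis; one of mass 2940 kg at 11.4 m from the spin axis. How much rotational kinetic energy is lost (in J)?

energy lost ≈ 754 J

No external torque acts about the spin axis; L_before = L_after.
I_p = (23100)(20.0)² = 9.240e+06 kg·m².
Added inertia Σmr² = (2170)(3.98)² + (2940)(11.4)² = 4.165e+05 kg·m²; I_f = 9.240e+06 + 4.165e+05 = 9.656e+06 kg·m².
ω_f = I_p ω_i / I_f = (9.240e+06)(0.0615) / 9.656e+06 = 0.05885 rad/s.
KE_i = ½(9.240e+06)(0.06150 rad/s)² = 17470 J; KE_f = ½(9.656e+06)(0.05885)² = 16720 J.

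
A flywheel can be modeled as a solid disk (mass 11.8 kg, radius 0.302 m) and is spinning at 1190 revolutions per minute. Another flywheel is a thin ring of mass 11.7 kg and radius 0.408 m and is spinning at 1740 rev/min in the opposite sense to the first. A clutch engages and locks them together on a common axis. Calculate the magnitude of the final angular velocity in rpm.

No external torque acts about the common axis, so total angular momentum is conserved.
Moments of inertia: I_A = ½(11.8)(0.302)² = 0.5381 kg·m²; I_B = (11.7)(0.408)² = 1.948 kg·m².
Taking A's sense as positive: L = (0.5381)(1190) − (1.948)(1740) = -2749 kg·m²·rpm.
Combined I = 0.5381 + 1.948 = 2.486 kg·m².
ω_f = L / I = -2749 / 2.486 = -1106 rpm.

|ω_f| ≈ 1110 rpm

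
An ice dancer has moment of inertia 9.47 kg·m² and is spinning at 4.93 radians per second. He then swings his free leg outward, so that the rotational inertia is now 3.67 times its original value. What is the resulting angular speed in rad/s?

With no external torque about the axis, L is conserved: I₁ω₁ = I₂ω₂.
I₂ = 3.67 × 9.47 = 34.75 kg·m².
ω₂ = I₁ω₁ / I₂ = (9.470)(4.93 rad/s) / (34.75) = 1.343 rad/s.

ω₂ ≈ 1.34 rad/s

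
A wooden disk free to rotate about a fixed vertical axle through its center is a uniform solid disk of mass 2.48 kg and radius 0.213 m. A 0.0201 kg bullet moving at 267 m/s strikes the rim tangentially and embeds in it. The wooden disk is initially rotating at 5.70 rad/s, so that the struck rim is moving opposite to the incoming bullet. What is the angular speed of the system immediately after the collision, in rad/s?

About the axle the impulsive forces during the collision are internal, so angular momentum about that axis is conserved.
I_p = ½(2.48)(0.213)² = 0.05626 kg·m². Taking the sense of the bullet's angular momentum as positive, L_{bullet} = m v R = (0.0201)(267)(0.213) = 1.143 kg·m²/s.
L_i = −I_p ω_p + m v R = −(0.05626)(5.70) + 1.143 = 0.8224 kg·m²/s.
After sticking, I_f = I_p + m R² = 0.05626 + (0.0201)(0.213)² = 0.05717 kg·m².
ω_f = L_i / I_f = 0.8224 / 0.05717 = 14.39 rad/s.

|ω_f| ≈ 14.4 rad/s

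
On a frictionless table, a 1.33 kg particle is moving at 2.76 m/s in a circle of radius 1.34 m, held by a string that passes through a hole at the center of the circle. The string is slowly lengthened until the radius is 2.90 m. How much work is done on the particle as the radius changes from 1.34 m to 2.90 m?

The only horizontal force on the mass is along the cord (radial), so it exerts no torque about the hole and angular momentum m v r is conserved.
v₂ = v₁ r₁ / r₂ = (2.76)(1.34) / (2.90) = 1.275 m/s.
W = ΔKE = ½m(v₂² − v₁²) = -3.984 J.

W ≈ -3.98 J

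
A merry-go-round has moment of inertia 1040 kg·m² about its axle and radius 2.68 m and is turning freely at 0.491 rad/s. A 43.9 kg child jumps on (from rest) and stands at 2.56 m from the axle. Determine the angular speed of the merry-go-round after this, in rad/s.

The added mass arrives with no angular momentum about the axle, and any external torque about the axle is negligible, so the system's angular momentum is conserved.
Added inertia Σmr² = (43.9)(2.56)² = 287.7 kg·m²; I_f = 1040 + 287.7 = 1328 kg·m².
ω_f = I_p ω_i / I_f = (1040)(0.491) / 1328 = 0.3846 rad/s.

ω_f ≈ 0.385 rad/s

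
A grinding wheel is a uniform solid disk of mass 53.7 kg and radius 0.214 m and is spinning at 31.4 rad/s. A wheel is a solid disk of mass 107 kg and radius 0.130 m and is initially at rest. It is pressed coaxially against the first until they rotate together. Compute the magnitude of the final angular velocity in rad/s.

|ω_f| ≈ 18.1 rad/s

The coupling torques are internal; angular momentum about the shared axis is conserved.
Moments of inertia: I_A = ½(53.7)(0.214)² = 1.230 kg·m²; I_B = ½(107)(0.130)² = 0.9042 kg·m².
Taking A's sense as positive: L = (1.230)(31.4) = 38.61 kg·m²·rad/s.
Combined I = 1.230 + 0.9042 = 2.134 kg·m².
ω_f = L / I = 38.61 / 2.134 = 18.09 rad/s.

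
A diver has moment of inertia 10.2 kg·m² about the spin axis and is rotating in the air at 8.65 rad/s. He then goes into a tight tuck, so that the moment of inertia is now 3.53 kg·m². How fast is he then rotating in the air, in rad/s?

No external torque acts about the spin axis, so angular momentum is conserved.
ω₂ = I₁ω₁ / I₂ = (10.20)(8.65 rad/s) / (3.530) = 24.99 rad/s.

ω₂ ≈ 25.0 rad/s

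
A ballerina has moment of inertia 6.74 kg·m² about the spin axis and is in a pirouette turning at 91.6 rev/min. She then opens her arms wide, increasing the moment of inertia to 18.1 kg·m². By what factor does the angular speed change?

No external torque acts about the spin axis, so angular momentum is conserved.
ω₂/ω₁ = I₁/I₂ = 6.740 / 18.10 = 0.3724.

ω₂/ω₁ ≈ 0.372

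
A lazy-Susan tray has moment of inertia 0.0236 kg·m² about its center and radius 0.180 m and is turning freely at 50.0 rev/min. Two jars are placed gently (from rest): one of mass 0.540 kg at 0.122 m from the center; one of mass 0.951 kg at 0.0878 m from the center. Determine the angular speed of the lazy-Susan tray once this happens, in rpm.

The added mass arrives with no angular momentum about the center, and any external torque about the center is negligible, so the system's angular momentum is conserved.
Added inertia Σmr² = (0.540)(0.122)² + (0.951)(0.0878)² = 0.01537 kg·m²; I_f = 0.02360 + 0.01537 = 0.03897 kg·m².
ω_f = I_p ω_i / I_f = (0.02360)(50.0) / 0.03897 = 30.28 rpm.

ω_f ≈ 30.3 rpm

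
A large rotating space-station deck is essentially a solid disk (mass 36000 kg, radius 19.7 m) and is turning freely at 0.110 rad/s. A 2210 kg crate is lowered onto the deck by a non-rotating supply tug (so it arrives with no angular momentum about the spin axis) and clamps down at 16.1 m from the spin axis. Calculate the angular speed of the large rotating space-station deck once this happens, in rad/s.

ω_f ≈ 0.102 rad/s

The added mass arrives with no angular momentum about the spin axis, and any external torque about the spin axis is negligible, so the system's angular momentum is conserved.
I_p = ½(36000)(19.7)² = 6.986e+06 kg·m².
Added inertia Σmr² = (2210)(16.1)² = 5.729e+05 kg·m²; I_f = 6.986e+06 + 5.729e+05 = 7.558e+06 kg·m².
ω_f = I_p ω_i / I_f = (6.986e+06)(0.110) / 7.558e+06 = 0.1017 rad/s.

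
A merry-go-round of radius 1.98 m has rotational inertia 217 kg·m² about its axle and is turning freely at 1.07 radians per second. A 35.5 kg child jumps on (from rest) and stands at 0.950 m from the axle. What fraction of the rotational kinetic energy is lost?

No external torque acts about the axle; L_before = L_after.
Added inertia Σmr² = (35.5)(0.950)² = 32.04 kg·m²; I_f = 217.0 + 32.04 = 249.0 kg·m².
ω_f = I_p ω_i / I_f = (217.0)(1.07) / 249.0 = 0.9323 rad/s.
KE_i = ½(217.0)(1.070 rad/s)² = 124.2 J; KE_f = ½(249.0)(0.9323)² = 108.2 J.
Fraction lost = 0.1286.

fraction ≈ 0.129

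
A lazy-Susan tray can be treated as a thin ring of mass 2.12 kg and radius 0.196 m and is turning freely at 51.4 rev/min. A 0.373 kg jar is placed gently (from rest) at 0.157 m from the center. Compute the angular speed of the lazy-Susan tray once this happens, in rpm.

The added mass arrives with no angular momentum about the center, and any external torque about the center is negligible, so the system's angular momentum is conserved.
I_p = (2.12)(0.196)² = 0.08144 kg·m².
Added inertia Σmr² = (0.373)(0.157)² = 0.009194 kg·m²; I_f = 0.08144 + 0.009194 = 0.09064 kg·m².
ω_f = I_p ω_i / I_f = (0.08144)(51.4) / 0.09064 = 46.19 rpm.

ω_f ≈ 46.2 rpm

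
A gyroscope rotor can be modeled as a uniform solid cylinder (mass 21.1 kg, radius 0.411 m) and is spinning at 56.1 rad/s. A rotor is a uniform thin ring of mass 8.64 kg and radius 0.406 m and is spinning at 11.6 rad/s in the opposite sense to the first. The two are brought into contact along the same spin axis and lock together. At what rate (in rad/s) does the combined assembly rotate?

|ω_f| ≈ 26.0 rad/s

The coupling torques are internal; angular momentum about the shared axis is conserved.
Moments of inertia: I_A = ½(21.1)(0.411)² = 1.782 kg·m²; I_B = (8.64)(0.406)² = 1.424 kg·m².
Taking A's sense as positive: L = (1.782)(56.1) − (1.424)(11.6) = 83.46 kg·m²·rad/s.
Combined I = 1.782 + 1.424 = 3.206 kg·m².
ω_f = L / I = 83.46 / 3.206 = 26.03 rad/s.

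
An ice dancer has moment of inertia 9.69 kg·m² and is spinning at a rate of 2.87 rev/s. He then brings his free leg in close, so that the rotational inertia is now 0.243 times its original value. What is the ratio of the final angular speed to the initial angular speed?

Angular momentum about the spin axis is conserved since the torque about it is zero.
I₂ = 0.243 × 9.69 = 2.355 kg·m².
ω₂/ω₁ = I₁/I₂ = 9.690 / 2.355 = 4.115.

ω₂/ω₁ ≈ 4.12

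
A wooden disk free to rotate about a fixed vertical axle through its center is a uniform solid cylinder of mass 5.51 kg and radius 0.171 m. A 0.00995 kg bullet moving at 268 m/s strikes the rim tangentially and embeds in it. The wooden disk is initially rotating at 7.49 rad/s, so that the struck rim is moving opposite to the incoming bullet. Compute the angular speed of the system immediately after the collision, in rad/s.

About the axle the impulsive forces during the collision are internal, so angular momentum about that axis is conserved.
I_p = ½(5.51)(0.171)² = 0.08056 kg·m². Taking the sense of the bullet's angular momentum as positive, L_{bullet} = m v R = (0.00995)(268)(0.171) = 0.4560 kg·m²/s.
L_i = −I_p ω_p + m v R = −(0.08056)(7.49) + 0.4560 = -0.1474 kg·m²/s.
After sticking, I_f = I_p + m R² = 0.08056 + (0.00995)(0.171)² = 0.08085 kg·m².
ω_f = L_i / I_f = -0.1474 / 0.08085 = -1.823 rad/s.

|ω_f| ≈ 1.82 rad/s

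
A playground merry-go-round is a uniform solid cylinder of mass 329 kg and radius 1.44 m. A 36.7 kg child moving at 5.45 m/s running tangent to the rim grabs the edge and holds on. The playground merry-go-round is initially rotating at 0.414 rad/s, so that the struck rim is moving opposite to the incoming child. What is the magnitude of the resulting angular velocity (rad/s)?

|ω_f| ≈ 0.352 rad/s

The axle reaction passes through the axle and exerts no torque about it; angular momentum about the axle is conserved through the impact.
I_p = ½(329)(1.44)² = 341.1 kg·m². Taking the sense of the child's angular momentum as positive, L_{child} = m v R = (36.7)(5.45)(1.44) = 288.0 kg·m²/s.
L_i = −I_p ω_p + m v R = −(341.1)(0.414) + 288.0 = 146.8 kg·m²/s.
After sticking, I_f = I_p + m R² = 341.1 + (36.7)(1.44)² = 417.2 kg·m².
ω_f = L_i / I_f = 146.8 / 417.2 = 0.3519 rad/s.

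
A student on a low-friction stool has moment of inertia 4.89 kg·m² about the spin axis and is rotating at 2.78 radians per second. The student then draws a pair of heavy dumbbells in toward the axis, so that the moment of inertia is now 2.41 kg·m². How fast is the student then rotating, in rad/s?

ω₂ ≈ 5.64 rad/s

Angular momentum about the spin axis is conserved since the torque about it is zero.
ω₂ = I₁ω₁ / I₂ = (4.890)(2.78 rad/s) / (2.410) = 5.641 rad/s.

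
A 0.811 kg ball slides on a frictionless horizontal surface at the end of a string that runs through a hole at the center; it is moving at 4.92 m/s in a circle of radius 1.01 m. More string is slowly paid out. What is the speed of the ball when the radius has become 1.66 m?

The only horizontal force on the mass is along the cord (radial), so it exerts no torque about the hole and angular momentum m v r is conserved.
v₂ = v₁ r₁ / r₂ = (4.92)(1.01) / (1.66) = 2.993 m/s.

v₂ ≈ 2.99 m/s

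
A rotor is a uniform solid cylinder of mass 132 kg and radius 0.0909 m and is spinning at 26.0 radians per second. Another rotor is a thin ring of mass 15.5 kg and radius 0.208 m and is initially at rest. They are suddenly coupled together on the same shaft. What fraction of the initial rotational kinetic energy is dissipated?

The coupling torques are internal; angular momentum about the shared axis is conserved.
Moments of inertia: I_A = ½(132)(0.0909)² = 0.5453 kg·m²; I_B = (15.5)(0.208)² = 0.6706 kg·m².
Taking A's sense as positive: L = (0.5453)(26.0) = 14.18 kg·m²·rad/s.
Combined I = 0.5453 + 0.6706 = 1.216 kg·m².
ω_f = L / I = 14.18 / 1.216 = 11.66 rad/s.
KE_i = ½ΣIω² = 184.3 J; KE_f = ½(1.216)(11.66)² = 82.67 J.
Fraction dissipated = (KE_i − KE_f)/KE_i = 0.5515.

fraction ≈ 0.552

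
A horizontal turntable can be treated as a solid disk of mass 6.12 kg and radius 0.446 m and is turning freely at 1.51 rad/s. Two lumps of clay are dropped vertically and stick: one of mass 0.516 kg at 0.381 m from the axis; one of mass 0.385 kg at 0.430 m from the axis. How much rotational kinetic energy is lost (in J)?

energy lost ≈ 0.134 J

The added mass arrives with no angular momentum about the axis, and any external torque about the axis is negligible, so the system's angular momentum is conserved.
I_p = ½(6.12)(0.446)² = 0.6087 kg·m².
Added inertia Σmr² = (0.516)(0.381)² + (0.385)(0.430)² = 0.1461 kg·m²; I_f = 0.6087 + 0.1461 = 0.7548 kg·m².
ω_f = I_p ω_i / I_f = (0.6087)(1.51) / 0.7548 = 1.218 rad/s.
KE_i = ½(0.6087)(1.510 rad/s)² = 0.6939 J; KE_f = ½(0.7548)(1.218)² = 0.5596 J.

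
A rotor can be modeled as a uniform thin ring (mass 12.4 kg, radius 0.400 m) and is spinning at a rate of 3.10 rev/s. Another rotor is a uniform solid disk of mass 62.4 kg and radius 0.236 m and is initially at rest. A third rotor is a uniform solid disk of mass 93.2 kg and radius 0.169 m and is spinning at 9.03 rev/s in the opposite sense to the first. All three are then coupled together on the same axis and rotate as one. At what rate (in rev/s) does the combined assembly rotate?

The coupling torques are internal; angular momentum about the shared axis is conserved.
Moments of inertia: I_A = (12.4)(0.400)² = 1.984 kg·m²; I_B = ½(62.4)(0.236)² = 1.738 kg·m²; I_C = ½(93.2)(0.169)² = 1.331 kg·m².
Taking A's sense as positive: L = (1.984)(3.10) − (1.331)(9.03) = -5.868 kg·m²·rev/s.
Combined I = 1.984 + 1.738 + 1.331 = 5.053 kg·m².
ω_f = L / I = -5.868 / 5.053 = -1.161 rev/s.

|ω_f| ≈ 1.16 rev/s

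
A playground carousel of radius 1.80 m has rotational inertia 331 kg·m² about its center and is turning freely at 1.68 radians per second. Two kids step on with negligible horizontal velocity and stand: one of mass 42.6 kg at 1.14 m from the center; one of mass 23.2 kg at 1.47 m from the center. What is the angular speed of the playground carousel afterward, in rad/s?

ω_f ≈ 1.27 rad/s

No external torque acts about the center; L_before = L_after.
Added inertia Σmr² = (42.6)(1.14)² + (23.2)(1.47)² = 105.5 kg·m²; I_f = 331.0 + 105.5 = 436.5 kg·m².
ω_f = I_p ω_i / I_f = (331.0)(1.68) / 436.5 = 1.274 rad/s.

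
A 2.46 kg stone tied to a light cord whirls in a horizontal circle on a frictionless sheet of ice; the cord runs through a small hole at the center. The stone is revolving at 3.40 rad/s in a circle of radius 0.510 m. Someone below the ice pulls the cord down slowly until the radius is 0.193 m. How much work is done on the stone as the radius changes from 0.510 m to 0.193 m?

No torque about the axis ⇒ m r₁² ω₁ = m r₂² ω₂.
ω₂ = ω₁ (r₁/r₂)² = (3.40)(0.510/0.193)² = 23.74 rad/s.
W = ΔKE = ½m(v₂² − v₁²) = 22.13 J.

W ≈ 22.1 J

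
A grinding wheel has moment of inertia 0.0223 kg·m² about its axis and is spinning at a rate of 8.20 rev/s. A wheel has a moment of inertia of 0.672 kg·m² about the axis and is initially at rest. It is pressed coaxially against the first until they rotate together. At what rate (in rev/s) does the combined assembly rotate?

|ω_f| ≈ 0.263 rev/s

The coupling torques are internal; angular momentum about the shared axis is conserved.
Taking A's sense as positive: L = (0.02230)(8.20) = 0.1829 kg·m²·rev/s.
Combined I = 0.02230 + 0.6720 = 0.6943 kg·m².
ω_f = L / I = 0.1829 / 0.6943 = 0.2634 rev/s.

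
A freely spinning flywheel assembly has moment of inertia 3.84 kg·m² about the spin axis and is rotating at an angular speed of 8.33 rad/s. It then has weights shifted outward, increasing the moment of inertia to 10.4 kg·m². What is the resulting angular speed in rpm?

No external torque acts about the spin axis, so angular momentum is conserved.
ω₂ = I₁ω₁ / I₂ = (3.840)(8.33 rad/s) / (10.40) = 3.076 rad/s = 29.37 rpm.

ω₂ ≈ 29.4 rpm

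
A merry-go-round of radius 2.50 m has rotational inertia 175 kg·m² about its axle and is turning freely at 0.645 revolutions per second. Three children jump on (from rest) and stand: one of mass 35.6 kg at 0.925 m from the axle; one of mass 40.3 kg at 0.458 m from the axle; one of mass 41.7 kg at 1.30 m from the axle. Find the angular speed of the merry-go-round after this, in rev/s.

ω_f ≈ 0.397 rev/s

No external torque acts about the axle; L_before = L_after.
Added inertia Σmr² = (35.6)(0.925)² + (40.3)(0.458)² + (41.7)(1.30)² = 109.4 kg·m²; I_f = 175.0 + 109.4 = 284.4 kg·m².
ω_f = I_p ω_i / I_f = (175.0)(0.645) / 284.4 = 0.3969 rev/s.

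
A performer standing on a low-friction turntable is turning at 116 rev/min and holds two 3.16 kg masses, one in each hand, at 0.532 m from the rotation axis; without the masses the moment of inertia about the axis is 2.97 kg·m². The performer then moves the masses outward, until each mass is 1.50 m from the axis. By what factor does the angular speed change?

ω₂/ω₁ ≈ 0.277

No external torque acts about the spin axis, so angular momentum is conserved.
I₁ = 2.97 + 2(3.16)(0.532)² = 4.759 kg·m²; I₂ = 2.97 + 2(3.16)(1.50)² = 17.19 kg·m².
ω₂/ω₁ = I₁/I₂ = 4.759 / 17.19 = 0.2768.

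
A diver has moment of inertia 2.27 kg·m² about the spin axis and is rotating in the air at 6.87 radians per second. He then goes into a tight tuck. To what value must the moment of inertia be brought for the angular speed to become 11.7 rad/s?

No external torque acts about the spin axis, so angular momentum is conserved.
I₂ = I₁ω₁ / ω₂ = (2.27)(6.87) / (11.7) = 1.333 kg·m².

I₂ ≈ 1.33 kg·m²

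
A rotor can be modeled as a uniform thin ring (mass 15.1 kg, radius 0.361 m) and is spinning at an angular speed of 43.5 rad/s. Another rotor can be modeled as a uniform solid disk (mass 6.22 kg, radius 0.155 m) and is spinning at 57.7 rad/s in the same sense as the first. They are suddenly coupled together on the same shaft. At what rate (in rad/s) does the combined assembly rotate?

|ω_f| ≈ 44.0 rad/s

The coupling torques are internal; angular momentum about the shared axis is conserved.
Moments of inertia: I_A = (15.1)(0.361)² = 1.968 kg·m²; I_B = ½(6.22)(0.155)² = 0.07472 kg·m².
Taking A's sense as positive: L = (1.968)(43.5) + (0.07472)(57.7) = 89.91 kg·m²·rad/s.
Combined I = 1.968 + 0.07472 = 2.043 kg·m².
ω_f = L / I = 89.91 / 2.043 = 44.02 rad/s.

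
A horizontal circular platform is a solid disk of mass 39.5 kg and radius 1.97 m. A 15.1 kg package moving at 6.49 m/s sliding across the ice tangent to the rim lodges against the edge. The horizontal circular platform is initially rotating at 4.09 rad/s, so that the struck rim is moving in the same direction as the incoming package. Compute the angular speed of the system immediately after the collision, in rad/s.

The axle reaction passes through the central axle and exerts no torque about it; angular momentum about the central axle is conserved through the impact.
I_p = ½(39.5)(1.97)² = 76.65 kg·m². Taking the sense of the package's angular momentum as positive, L_{package} = m v R = (15.1)(6.49)(1.97) = 193.1 kg·m²/s.
L_i = +I_p ω_p + m v R = +(76.65)(4.09) + 193.1 = 506.5 kg·m²/s.
After sticking, I_f = I_p + m R² = 76.65 + (15.1)(1.97)² = 135.2 kg·m².
ω_f = L_i / I_f = 506.5 / 135.2 = 3.745 rad/s.

|ω_f| ≈ 3.75 rad/s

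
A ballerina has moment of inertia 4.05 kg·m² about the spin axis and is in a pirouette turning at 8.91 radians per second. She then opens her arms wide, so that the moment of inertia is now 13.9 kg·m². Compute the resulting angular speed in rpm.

ω₂ ≈ 24.8 rpm

Angular momentum about the spin axis is conserved since the torque about it is zero.
ω₂ = I₁ω₁ / I₂ = (4.050)(8.91 rad/s) / (13.90) = 2.596 rad/s = 24.79 rpm.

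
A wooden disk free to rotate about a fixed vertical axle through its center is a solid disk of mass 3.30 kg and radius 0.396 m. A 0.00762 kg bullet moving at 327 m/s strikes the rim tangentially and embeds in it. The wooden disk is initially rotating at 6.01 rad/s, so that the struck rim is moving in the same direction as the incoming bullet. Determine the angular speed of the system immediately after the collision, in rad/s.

|ω_f| ≈ 9.78 rad/s

About the axle the impulsive forces during the collision are internal, so angular momentum about that axis is conserved.
I_p = ½(3.30)(0.396)² = 0.2587 kg·m². Taking the sense of the bullet's angular momentum as positive, L_{bullet} = m v R = (0.00762)(327)(0.396) = 0.9867 kg·m²/s.
L_i = +I_p ω_p + m v R = +(0.2587)(6.01) + 0.9867 = 2.542 kg·m²/s.
After sticking, I_f = I_p + m R² = 0.2587 + (0.00762)(0.396)² = 0.2599 kg·m².
ω_f = L_i / I_f = 2.542 / 0.2599 = 9.778 rad/s.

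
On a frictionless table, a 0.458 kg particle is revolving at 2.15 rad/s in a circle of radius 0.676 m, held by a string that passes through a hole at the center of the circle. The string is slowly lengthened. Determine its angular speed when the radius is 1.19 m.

ω₂ ≈ 0.694 rad/s

No torque about the axis ⇒ m r₁² ω₁ = m r₂² ω₂.
ω₂ = ω₁ (r₁/r₂)² = (2.15)(0.676/1.19)² = 0.6938 rad/s.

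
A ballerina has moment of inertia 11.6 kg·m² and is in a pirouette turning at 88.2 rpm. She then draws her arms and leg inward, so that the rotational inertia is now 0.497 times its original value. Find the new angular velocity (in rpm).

ω₂ ≈ 177 rpm

With no external torque about the axis, L is conserved: I₁ω₁ = I₂ω₂.
I₂ = 0.497 × 11.6 = 5.765 kg·m².
ω₂ = I₁ω₁ / I₂ = (11.60)(88.2 rpm) / (5.765) = 177.5 rpm.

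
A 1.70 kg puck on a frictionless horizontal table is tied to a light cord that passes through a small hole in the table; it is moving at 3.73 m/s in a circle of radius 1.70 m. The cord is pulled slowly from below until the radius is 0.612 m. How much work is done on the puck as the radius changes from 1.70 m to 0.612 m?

The only horizontal force on the mass is along the cord (radial), so it exerts no torque about the hole and angular momentum m v r is conserved.
v₂ = v₁ r₁ / r₂ = (3.73)(1.70) / (0.612) = 10.36 m/s.
W = ΔKE = ½m(v₂² − v₁²) = 79.42 J.

W ≈ 79.4 J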